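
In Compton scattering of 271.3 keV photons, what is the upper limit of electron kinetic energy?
139.7186 keV

Maximum energy transfer occurs at θ = 180° (backscattering).

Initial photon: E₀ = 271.3 keV → λ₀ = 4.5700 pm

Maximum Compton shift (at 180°):
Δλ_max = 2λ_C = 2 × 2.4263 = 4.8526 pm

Final wavelength:
λ' = 4.5700 + 4.8526 = 9.4226 pm

Minimum photon energy (maximum energy to electron):
E'_min = hc/λ' = 131.5814 keV

Maximum electron kinetic energy:
K_max = E₀ - E'_min = 271.3000 - 131.5814 = 139.7186 keV

(Intermediate values are shown rounded; full precision is carried through to the final answer.)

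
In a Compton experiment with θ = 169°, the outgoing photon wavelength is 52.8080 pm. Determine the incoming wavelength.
48.0000 pm

From λ' = λ + Δλ, we have λ = λ' - Δλ

First calculate the Compton shift:
Δλ = λ_C(1 - cos θ)
Δλ = 2.4263 × (1 - cos(169°))
Δλ = 2.4263 × 1.9816
Δλ = 4.8080 pm

Initial wavelength:
λ = λ' - Δλ
λ = 52.8080 - 4.8080
λ = 48.0000 pm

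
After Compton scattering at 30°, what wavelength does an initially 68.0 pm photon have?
68.3251 pm

Using the Compton formula: λ' = λ + λ_C(1 − cos θ)

For θ = 30°, cos θ = √3/2 (exact) ≈ 0.8660, so:
1 − cos 30° = 1 − (√3/2) ≈ 0.1340

Δλ = λ_C × 0.1340 = 2.4263 × 0.1340 = 0.3251 pm

λ' = 68.0 + 0.3251 = 68.3251 pm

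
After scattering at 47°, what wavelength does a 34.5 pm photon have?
35.2716 pm

Using the Compton scattering formula:
λ' = λ + Δλ = λ + λ_C(1 - cos θ)

Given:
- Initial wavelength λ = 34.5 pm
- Scattering angle θ = 47°
- Compton wavelength λ_C ≈ 2.4263 pm

Calculate the shift:
Δλ = 2.4263 × (1 - cos(47°))
Δλ = 2.4263 × 0.3180
Δλ = 0.7716 pm

Final wavelength:
λ' = 34.5 + 0.7716 = 35.2716 pm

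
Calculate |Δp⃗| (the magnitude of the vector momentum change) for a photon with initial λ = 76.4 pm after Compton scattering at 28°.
4.1887e-24 kg·m/s

Photon momentum magnitude is p = h/λ.

Initial momentum:
p₀ = h/λ = 6.6261e-34/7.6400e-11 = 8.6729e-24 kg·m/s

After scattering:
λ' = λ + Δλ = 76.4 + 0.2840 = 76.6840 pm
p' = h/λ' = 6.6261e-34/7.6684e-11 = 8.6407e-24 kg·m/s

Momentum is a vector; the scattered photon's direction makes angle θ = 28° with the incident direction. The magnitude of the vector change Δp⃗ = p⃗₀ − p⃗' is found from the law of cosines:
|Δp⃗|² = p₀² + p'² − 2p₀p'cos θ
|Δp⃗|² = (8.6729e-24)² + (8.6407e-24)² − 2·8.6729e-24·8.6407e-24·cos(28°)
|Δp⃗| = 4.1887e-24 kg·m/s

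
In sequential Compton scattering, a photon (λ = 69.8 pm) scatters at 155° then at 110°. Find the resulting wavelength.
77.6815 pm

Apply Compton shift twice:

First scattering at θ₁ = 155°:
Δλ₁ = λ_C(1 - cos(155°))
Δλ₁ = 2.4263 × 1.9063
Δλ₁ = 4.6253 pm

After first scattering:
λ₁ = 69.8 + 4.6253 = 74.4253 pm

Second scattering at θ₂ = 110°:
Δλ₂ = λ_C(1 - cos(110°))
Δλ₂ = 2.4263 × 1.3420
Δλ₂ = 3.2562 pm

Final wavelength:
λ₂ = 74.4253 + 3.2562 = 77.6815 pm

Total shift: Δλ_total = 4.6253 + 3.2562 = 7.8815 pm

(Intermediate values are shown rounded; full precision is carried through to the final answer.)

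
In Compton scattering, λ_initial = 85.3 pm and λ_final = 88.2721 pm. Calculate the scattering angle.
103.00°

First find the wavelength shift:
Δλ = λ' - λ = 88.2721 - 85.3 = 2.9721 pm

Using Δλ = λ_C(1 - cos θ), with λ_C = h/(m_e·c) ≈ 2.42631024 pm:
cos θ = 1 - Δλ/λ_C
cos θ = 1 - 2.9721/2.42631024
cos θ = -0.224946

θ = arccos(-0.224946)
θ = 103.00°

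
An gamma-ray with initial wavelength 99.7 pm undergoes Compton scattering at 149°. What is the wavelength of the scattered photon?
104.2061 pm

Using the Compton scattering formula:
λ' = λ + Δλ = λ + λ_C(1 - cos θ)

Given:
- Initial wavelength λ = 99.7 pm
- Scattering angle θ = 149°
- Compton wavelength λ_C ≈ 2.4263 pm

Calculate the shift:
Δλ = 2.4263 × (1 - cos(149°))
Δλ = 2.4263 × 1.8572
Δλ = 4.5061 pm

Final wavelength:
λ' = 99.7 + 4.5061 = 104.2061 pm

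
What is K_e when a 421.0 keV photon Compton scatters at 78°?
166.2473 keV

By energy conservation: K_e = E_initial - E_final

First find the scattered photon energy:
Initial wavelength: λ = hc/E = 2.9450 pm
Compton shift: Δλ = λ_C(1 - cos(78°)) = 1.9219 pm
Final wavelength: λ' = 2.9450 + 1.9219 = 4.8668 pm
Final photon energy: E' = hc/λ' = 254.7527 keV

Electron kinetic energy:
K_e = E - E' = 421.0000 - 254.7527 = 166.2473 keV

(Intermediate values are shown rounded; full precision is carried through to the final answer.)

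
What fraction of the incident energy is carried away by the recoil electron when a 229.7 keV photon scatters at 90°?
0.3101 (or 31.01%)

Calculate initial and final photon energies:

Initial: E₀ = 229.7 keV → λ₀ = 5.3977 pm
Compton shift: Δλ = 2.4263 pm
Final wavelength: λ' = 7.8240 pm
Final energy: E' = 158.4672 keV

Fractional energy loss:
(E₀ - E')/E₀ = (229.7000 - 158.4672)/229.7000
= 71.2328/229.7000
= 0.3101
= 31.01%

(Intermediate values are shown rounded; full precision is carried through to the final answer.)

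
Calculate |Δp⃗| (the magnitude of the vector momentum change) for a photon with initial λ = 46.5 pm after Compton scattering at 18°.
4.4527e-24 kg·m/s

Photon momentum magnitude is p = h/λ.

Initial momentum:
p₀ = h/λ = 6.6261e-34/4.6500e-11 = 1.4250e-23 kg·m/s

After scattering:
λ' = λ + Δλ = 46.5 + 0.1188 = 46.6188 pm
p' = h/λ' = 6.6261e-34/4.6619e-11 = 1.4213e-23 kg·m/s

Momentum is a vector; the scattered photon's direction makes angle θ = 18° with the incident direction. The magnitude of the vector change Δp⃗ = p⃗₀ − p⃗' is found from the law of cosines:
|Δp⃗|² = p₀² + p'² − 2p₀p'cos θ
|Δp⃗|² = (1.4250e-23)² + (1.4213e-23)² − 2·1.4250e-23·1.4213e-23·cos(18°)
|Δp⃗| = 4.4527e-24 kg·m/s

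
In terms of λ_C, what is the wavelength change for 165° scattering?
1.9659 λ_C

The Compton shift formula is:
Δλ = λ_C(1 - cos θ)

Dividing both sides by λ_C:
Δλ/λ_C = 1 - cos θ

For θ = 165°:
Δλ/λ_C = 1 - cos(165°)
Δλ/λ_C = 1 - -0.9659
Δλ/λ_C = 1.9659

This means the shift is 1.9659 × λ_C = 4.7699 pm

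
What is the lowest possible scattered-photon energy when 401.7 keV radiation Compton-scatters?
156.1689 keV (at θ = 180°)

The scattered photon has minimum energy when its wavelength is maximum, i.e., when the Compton shift Δλ = λ_C(1 − cos θ) is maximum. This occurs at θ = 180° (backscattering), giving Δλ_max = 2λ_C = 4.8526 pm.

Initial wavelength: λ₀ = hc/E₀ = 3.0865 pm
Maximum final wavelength: λ'_max = λ₀ + 2λ_C = 3.0865 + 4.8526 = 7.9391 pm
Minimum final energy: E'_min = hc/λ'_max = 156.1689 keV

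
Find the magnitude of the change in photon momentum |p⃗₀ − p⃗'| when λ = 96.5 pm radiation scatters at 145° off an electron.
1.2811e-23 kg·m/s

Photon momentum magnitude is p = h/λ.

Initial momentum:
p₀ = h/λ = 6.6261e-34/9.6500e-11 = 6.8664e-24 kg·m/s

After scattering:
λ' = λ + Δλ = 96.5 + 4.4138 = 100.9138 pm
p' = h/λ' = 6.6261e-34/1.0091e-10 = 6.5661e-24 kg·m/s

Momentum is a vector; the scattered photon's direction makes angle θ = 145° with the incident direction. The magnitude of the vector change Δp⃗ = p⃗₀ − p⃗' is found from the law of cosines:
|Δp⃗|² = p₀² + p'² − 2p₀p'cos θ
|Δp⃗|² = (6.8664e-24)² + (6.5661e-24)² − 2·6.8664e-24·6.5661e-24·cos(145°)
|Δp⃗| = 1.2811e-23 kg·m/s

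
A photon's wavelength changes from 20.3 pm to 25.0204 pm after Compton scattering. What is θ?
161.00°

First find the wavelength shift:
Δλ = λ' - λ = 25.0204 - 20.3 = 4.7204 pm

Using Δλ = λ_C(1 - cos θ), with λ_C = h/(m_e·c) ≈ 2.42631024 pm:
cos θ = 1 - Δλ/λ_C
cos θ = 1 - 4.7204/2.42631024
cos θ = -0.945506

θ = arccos(-0.945506)
θ = 161.00°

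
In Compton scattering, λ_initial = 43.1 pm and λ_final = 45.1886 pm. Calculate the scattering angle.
82.00°

First find the wavelength shift:
Δλ = λ' - λ = 45.1886 - 43.1 = 2.0886 pm

Using Δλ = λ_C(1 - cos θ), with λ_C = h/(m_e·c) ≈ 2.42631024 pm:
cos θ = 1 - Δλ/λ_C
cos θ = 1 - 2.0886/2.42631024
cos θ = 0.139187

θ = arccos(0.139187)
θ = 82.00°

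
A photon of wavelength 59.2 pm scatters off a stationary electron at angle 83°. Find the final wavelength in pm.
61.3306 pm

Using the Compton scattering formula:
λ' = λ + Δλ = λ + λ_C(1 - cos θ)

Given:
- Initial wavelength λ = 59.2 pm
- Scattering angle θ = 83°
- Compton wavelength λ_C ≈ 2.4263 pm

Calculate the shift:
Δλ = 2.4263 × (1 - cos(83°))
Δλ = 2.4263 × 0.8781
Δλ = 2.1306 pm

Final wavelength:
λ' = 59.2 + 2.1306 = 61.3306 pm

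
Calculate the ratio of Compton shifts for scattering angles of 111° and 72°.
111° produces the larger shift by a factor of 1.966

Calculate both shifts using Δλ = λ_C(1 - cos θ):

For θ₁ = 72°:
Δλ₁ = 2.4263 × (1 - cos(72°))
Δλ₁ = 2.4263 × 0.6910
Δλ₁ = 1.6765 pm

For θ₂ = 111°:
Δλ₂ = 2.4263 × (1 - cos(111°))
Δλ₂ = 2.4263 × 1.3584
Δλ₂ = 3.2958 pm

The 111° angle produces the larger shift.
Ratio: 3.2958/1.6765 = 1.966

(Intermediate values are shown rounded; full precision is carried through to the final answer.)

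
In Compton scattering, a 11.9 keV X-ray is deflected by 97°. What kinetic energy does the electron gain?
0.3030 keV

By energy conservation: K_e = E_initial - E_final

First find the scattered photon energy:
Initial wavelength: λ = hc/E = 104.1884 pm
Compton shift: Δλ = λ_C(1 - cos(97°)) = 2.7220 pm
Final wavelength: λ' = 104.1884 + 2.7220 = 106.9104 pm
Final photon energy: E' = hc/λ' = 11.5970 keV

Electron kinetic energy:
K_e = E - E' = 11.9000 - 11.5970 = 0.3030 keV

(Intermediate values are shown rounded; full precision is carried through to the final answer.)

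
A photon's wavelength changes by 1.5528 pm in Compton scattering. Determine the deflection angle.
68.90°

From the Compton formula Δλ = λ_C(1 - cos θ), we can solve for θ:

cos θ = 1 - Δλ/λ_C

Given:
- Δλ = 1.5528 pm
- λ_C = h/(m_e·c) ≈ 2.42631024 pm

cos θ = 1 - 1.5528/2.42631024
cos θ = 1 - 0.639984
cos θ = 0.360016

θ = arccos(0.360016)
θ = 68.90°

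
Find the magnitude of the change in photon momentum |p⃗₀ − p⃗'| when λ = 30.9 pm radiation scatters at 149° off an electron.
3.8704e-23 kg·m/s

Photon momentum magnitude is p = h/λ.

Initial momentum:
p₀ = h/λ = 6.6261e-34/3.0900e-11 = 2.1444e-23 kg·m/s

After scattering:
λ' = λ + Δλ = 30.9 + 4.5061 = 35.4061 pm
p' = h/λ' = 6.6261e-34/3.5406e-11 = 1.8715e-23 kg·m/s

Momentum is a vector; the scattered photon's direction makes angle θ = 149° with the incident direction. The magnitude of the vector change Δp⃗ = p⃗₀ − p⃗' is found from the law of cosines:
|Δp⃗|² = p₀² + p'² − 2p₀p'cos θ
|Δp⃗|² = (2.1444e-23)² + (1.8715e-23)² − 2·2.1444e-23·1.8715e-23·cos(149°)
|Δp⃗| = 3.8704e-23 kg·m/s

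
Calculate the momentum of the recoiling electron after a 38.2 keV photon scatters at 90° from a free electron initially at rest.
2.7885e-23 kg·m/s

The electron is initially at rest, so by conservation of momentum:
p⃗_e = p⃗₀ − p⃗'  (incident photon momentum minus scattered photon momentum)

Photon momentum magnitudes (p = h/λ = E/c):
λ₀ = hc/E₀ = 32.4566 pm → p₀ = h/λ₀ = 2.0415e-23 kg·m/s
Δλ = λ_C(1 − cos 90°) = 2.4263 pm
λ' = 34.8829 pm → p' = h/λ' = 1.8995e-23 kg·m/s

The scattered photon makes angle θ = 90° with the incident direction, so by the law of cosines:
|p⃗_e|² = p₀² + p'² − 2p₀p'cos θ
|p⃗_e|² = (2.0415e-23)² + (1.8995e-23)² − 2·2.0415e-23·1.8995e-23·cos(90°)
|p⃗_e| = 2.7885e-23 kg·m/s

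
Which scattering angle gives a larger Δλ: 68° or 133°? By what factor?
133° produces the larger shift by a factor of 2.690

Calculate both shifts using Δλ = λ_C(1 - cos θ):

For θ₁ = 68°:
Δλ₁ = 2.4263 × (1 - cos(68°))
Δλ₁ = 2.4263 × 0.6254
Δλ₁ = 1.5174 pm

For θ₂ = 133°:
Δλ₂ = 2.4263 × (1 - cos(133°))
Δλ₂ = 2.4263 × 1.6820
Δλ₂ = 4.0810 pm

The 133° angle produces the larger shift.
Ratio: 4.0810/1.5174 = 2.690

(Intermediate values are shown rounded; full precision is carried through to the final answer.)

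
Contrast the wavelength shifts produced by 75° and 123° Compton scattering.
123° produces the larger shift by a factor of 2.084

Calculate both shifts using Δλ = λ_C(1 - cos θ):

For θ₁ = 75°:
Δλ₁ = 2.4263 × (1 - cos(75°))
Δλ₁ = 2.4263 × 0.7412
Δλ₁ = 1.7983 pm

For θ₂ = 123°:
Δλ₂ = 2.4263 × (1 - cos(123°))
Δλ₂ = 2.4263 × 1.5446
Δλ₂ = 3.7478 pm

The 123° angle produces the larger shift.
Ratio: 3.7478/1.7983 = 2.084

(Intermediate values are shown rounded; full precision is carried through to the final answer.)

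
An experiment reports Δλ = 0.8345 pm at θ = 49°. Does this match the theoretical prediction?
Yes, consistent

Calculate the expected shift for θ = 49°:

Δλ_expected = λ_C(1 - cos(49°))
Δλ_expected = 2.4263 × (1 - cos(49°))
Δλ_expected = 2.4263 × 0.3439
Δλ_expected = 0.8345 pm

Given shift: 0.8345 pm
Expected shift: 0.8345 pm
Difference: 0.0000 pm

The values match. This is consistent with Compton scattering at the stated angle.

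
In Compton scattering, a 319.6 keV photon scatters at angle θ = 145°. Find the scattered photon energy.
149.5013 keV

First convert energy to wavelength:
λ = hc/E, with hc ≈ 1239.842 keV·pm (i.e. 1239.842 eV·nm)

For E = 319.6 keV = 319600 eV:
λ = 1239.842 keV·pm / 319.6 keV
λ = 3.8794 pm

Calculate the Compton shift:
Δλ = λ_C(1 - cos(145°)) = 2.4263 × 1.8192
Δλ = 4.4138 pm

Final wavelength:
λ' = 3.8794 + 4.4138 = 8.2932 pm

Final energy:
E' = hc/λ' = 1239.842 / 8.2932 = 149.5013 keV

(Intermediate values are shown rounded; full precision is carried through to the final answer.)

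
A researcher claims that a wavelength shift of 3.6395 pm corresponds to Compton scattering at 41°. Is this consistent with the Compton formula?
No, inconsistent

Calculate the expected shift for θ = 41°:

Δλ_expected = λ_C(1 - cos(41°))
Δλ_expected = 2.4263 × (1 - cos(41°))
Δλ_expected = 2.4263 × 0.2453
Δλ_expected = 0.5952 pm

Given shift: 3.6395 pm
Expected shift: 0.5952 pm
Difference: 3.0443 pm

The values do not match. The given shift corresponds to θ ≈ 120.0°, not 41°.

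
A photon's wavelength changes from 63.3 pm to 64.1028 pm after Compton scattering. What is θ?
48.00°

First find the wavelength shift:
Δλ = λ' - λ = 64.1028 - 63.3 = 0.8028 pm

Using Δλ = λ_C(1 - cos θ), with λ_C = h/(m_e·c) ≈ 2.42631024 pm:
cos θ = 1 - Δλ/λ_C
cos θ = 1 - 0.8028/2.42631024
cos θ = 0.669127

θ = arccos(0.669127)
θ = 48.00°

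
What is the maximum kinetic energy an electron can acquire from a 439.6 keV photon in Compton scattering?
278.0151 keV

Maximum energy transfer occurs at θ = 180° (backscattering).

Initial photon: E₀ = 439.6 keV → λ₀ = 2.8204 pm

Maximum Compton shift (at 180°):
Δλ_max = 2λ_C = 2 × 2.4263 = 4.8526 pm

Final wavelength:
λ' = 2.8204 + 4.8526 = 7.6730 pm

Minimum photon energy (maximum energy to electron):
E'_min = hc/λ' = 161.5849 keV

Maximum electron kinetic energy:
K_max = E₀ - E'_min = 439.6000 - 161.5849 = 278.0151 keV

(Intermediate values are shown rounded; full precision is carried through to the final answer.)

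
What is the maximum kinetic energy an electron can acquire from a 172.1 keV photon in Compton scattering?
69.2667 keV

Maximum energy transfer occurs at θ = 180° (backscattering).

Initial photon: E₀ = 172.1 keV → λ₀ = 7.2042 pm

Maximum Compton shift (at 180°):
Δλ_max = 2λ_C = 2 × 2.4263 = 4.8526 pm

Final wavelength:
λ' = 7.2042 + 4.8526 = 12.0568 pm

Minimum photon energy (maximum energy to electron):
E'_min = hc/λ' = 102.8333 keV

Maximum electron kinetic energy:
K_max = E₀ - E'_min = 172.1000 - 102.8333 = 69.2667 keV

(Intermediate values are shown rounded; full precision is carried through to the final answer.)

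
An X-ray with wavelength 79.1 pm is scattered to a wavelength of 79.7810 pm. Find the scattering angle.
44.00°

First find the wavelength shift:
Δλ = λ' - λ = 79.7810 - 79.1 = 0.6810 pm

Using Δλ = λ_C(1 - cos θ), with λ_C = h/(m_e·c) ≈ 2.42631024 pm:
cos θ = 1 - Δλ/λ_C
cos θ = 1 - 0.6810/2.42631024
cos θ = 0.719327

θ = arccos(0.719327)
θ = 44.00°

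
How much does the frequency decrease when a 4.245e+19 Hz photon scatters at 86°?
1.028e+19 Hz (decrease)

Convert frequency to wavelength (c = 299792458 m/s):
λ₀ = c/f₀ = 299792458/4.245e+19 = 7.0622487e-12 m = 7.0622 pm

Calculate Compton shift:
Δλ = λ_C(1 - cos(86°)) = 2.2571 pm

Final wavelength:
λ' = λ₀ + Δλ = 7.0622 + 2.2571 = 9.3193 pm

Final frequency:
f' = c/λ' = 299792458/9.3193081e-12 = 3.2168961e+19 Hz

Frequency shift (decrease):
Δf = f₀ - f' = 4.245e+19 - 3.2168961e+19 = 1.028e+19 Hz

(Intermediate values are shown rounded; full precision is carried through to the final answer.)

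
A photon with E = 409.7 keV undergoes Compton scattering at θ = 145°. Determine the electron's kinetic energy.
243.0556 keV

By energy conservation: K_e = E_initial - E_final

First find the scattered photon energy:
Initial wavelength: λ = hc/E = 3.0262 pm
Compton shift: Δλ = λ_C(1 - cos(145°)) = 4.4138 pm
Final wavelength: λ' = 3.0262 + 4.4138 = 7.4400 pm
Final photon energy: E' = hc/λ' = 166.6444 keV

Electron kinetic energy:
K_e = E - E' = 409.7000 - 166.6444 = 243.0556 keV

(Intermediate values are shown rounded; full precision is carried through to the final answer.)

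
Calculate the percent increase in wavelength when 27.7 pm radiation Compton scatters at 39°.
1.9520%

Calculate the Compton shift:
Δλ = λ_C(1 - cos(39°))
Δλ = 2.4263 × (1 - cos(39°))
Δλ = 2.4263 × 0.2229
Δλ = 0.5407 pm

Percentage change:
(Δλ/λ₀) × 100 = (0.5407/27.7) × 100
= 1.9520%

(Intermediate values are shown rounded; full precision is carried through to the final answer.)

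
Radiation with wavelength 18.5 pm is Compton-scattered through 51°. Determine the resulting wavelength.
19.3994 pm

Using the Compton scattering formula:
λ' = λ + Δλ = λ + λ_C(1 - cos θ)

Given:
- Initial wavelength λ = 18.5 pm
- Scattering angle θ = 51°
- Compton wavelength λ_C ≈ 2.4263 pm

Calculate the shift:
Δλ = 2.4263 × (1 - cos(51°))
Δλ = 2.4263 × 0.3707
Δλ = 0.8994 pm

Final wavelength:
λ' = 18.5 + 0.8994 = 19.3994 pm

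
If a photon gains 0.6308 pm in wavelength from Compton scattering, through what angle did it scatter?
42.27°

From the Compton formula Δλ = λ_C(1 - cos θ), we can solve for θ:

cos θ = 1 - Δλ/λ_C

Given:
- Δλ = 0.6308 pm
- λ_C = h/(m_e·c) ≈ 2.42631024 pm

cos θ = 1 - 0.6308/2.42631024
cos θ = 1 - 0.259983
cos θ = 0.740017

θ = arccos(0.740017)
θ = 42.27°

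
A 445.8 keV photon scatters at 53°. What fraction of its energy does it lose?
0.2578 (or 25.78%)

Calculate initial and final photon energies:

Initial: E₀ = 445.8 keV → λ₀ = 2.7812 pm
Compton shift: Δλ = 0.9661 pm
Final wavelength: λ' = 3.7473 pm
Final energy: E' = 330.8643 keV

Fractional energy loss:
(E₀ - E')/E₀ = (445.8000 - 330.8643)/445.8000
= 114.9357/445.8000
= 0.2578
= 25.78%

(Intermediate values are shown rounded; full precision is carried through to the final answer.)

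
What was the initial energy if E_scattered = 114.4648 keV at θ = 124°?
175.9001 keV

Convert final energy to wavelength (hc ≈ 1239.842 keV·pm):
λ' = hc/E' = 1239.842 / 114.4648 = 10.8316 pm

Calculate the Compton shift:
Δλ = λ_C(1 - cos(124°))
Δλ = 2.4263 × (1 - cos(124°))
Δλ = 3.7831 pm

Initial wavelength:
λ = λ' - Δλ = 10.8316 - 3.7831 = 7.0486 pm

Initial energy:
E = hc/λ = 1239.842 / 7.0486 = 175.9001 keV

(Intermediate values are shown rounded; full precision is carried through to the final answer.)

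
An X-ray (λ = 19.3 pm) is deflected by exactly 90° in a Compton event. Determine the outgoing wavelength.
21.7263 pm

Using the Compton formula: λ' = λ + λ_C(1 − cos θ)

For θ = 90°, cos θ = 0 (exact) = 0.0000, so:
1 − cos 90° = 1 − (0) = 1.0000

Δλ = λ_C × 1.0000 = 2.4263 × 1.0000 = 2.4263 pm

λ' = 19.3 + 2.4263 = 21.7263 pm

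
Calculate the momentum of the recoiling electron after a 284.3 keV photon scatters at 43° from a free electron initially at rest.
1.0574e-22 kg·m/s

The electron is initially at rest, so by conservation of momentum:
p⃗_e = p⃗₀ − p⃗'  (incident photon momentum minus scattered photon momentum)

Photon momentum magnitudes (p = h/λ = E/c):
λ₀ = hc/E₀ = 4.3610 pm → p₀ = h/λ₀ = 1.5194e-22 kg·m/s
Δλ = λ_C(1 − cos 43°) = 0.6518 pm
λ' = 5.0129 pm → p' = h/λ' = 1.3218e-22 kg·m/s

The scattered photon makes angle θ = 43° with the incident direction, so by the law of cosines:
|p⃗_e|² = p₀² + p'² − 2p₀p'cos θ
|p⃗_e|² = (1.5194e-22)² + (1.3218e-22)² − 2·1.5194e-22·1.3218e-22·cos(43°)
|p⃗_e| = 1.0574e-22 kg·m/s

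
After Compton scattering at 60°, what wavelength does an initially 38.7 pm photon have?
39.9132 pm

Using the Compton formula: λ' = λ + λ_C(1 − cos θ)

For θ = 60°, cos θ = 1/2 (exact) = 0.5000, so:
1 − cos 60° = 1 − (1/2) = 0.5000

Δλ = λ_C × 0.5000 = 2.4263 × 0.5000 = 1.2132 pm

λ' = 38.7 + 1.2132 = 39.9132 pm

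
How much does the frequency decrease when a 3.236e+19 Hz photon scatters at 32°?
1.239e+18 Hz (decrease)

Convert frequency to wavelength (c = 299792458 m/s):
λ₀ = c/f₀ = 299792458/3.236e+19 = 9.2642910e-12 m = 9.2643 pm

Calculate Compton shift:
Δλ = λ_C(1 - cos(32°)) = 0.3687 pm

Final wavelength:
λ' = λ₀ + Δλ = 9.2643 + 0.3687 = 9.6330 pm

Final frequency:
f' = c/λ' = 299792458/9.6329735e-12 = 3.1121487e+19 Hz

Frequency shift (decrease):
Δf = f₀ - f' = 3.236e+19 - 3.1121487e+19 = 1.239e+18 Hz

(Intermediate values are shown rounded; full precision is carried through to the final answer.)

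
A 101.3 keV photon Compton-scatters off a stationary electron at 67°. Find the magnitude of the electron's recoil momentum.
5.6750e-23 kg·m/s

The electron is initially at rest, so by conservation of momentum:
p⃗_e = p⃗₀ − p⃗'  (incident photon momentum minus scattered photon momentum)

Photon momentum magnitudes (p = h/λ = E/c):
λ₀ = hc/E₀ = 12.2393 pm → p₀ = h/λ₀ = 5.4138e-23 kg·m/s
Δλ = λ_C(1 − cos 67°) = 1.4783 pm
λ' = 13.7176 pm → p' = h/λ' = 4.8303e-23 kg·m/s

The scattered photon makes angle θ = 67° with the incident direction, so by the law of cosines:
|p⃗_e|² = p₀² + p'² − 2p₀p'cos θ
|p⃗_e|² = (5.4138e-23)² + (4.8303e-23)² − 2·5.4138e-23·4.8303e-23·cos(67°)
|p⃗_e| = 5.6750e-23 kg·m/s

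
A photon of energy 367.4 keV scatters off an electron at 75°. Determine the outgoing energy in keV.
239.6769 keV

First convert energy to wavelength:
λ = hc/E, with hc ≈ 1239.842 keV·pm (i.e. 1239.842 eV·nm)

For E = 367.4 keV = 367400 eV:
λ = 1239.842 keV·pm / 367.4 keV
λ = 3.3746 pm

Calculate the Compton shift:
Δλ = λ_C(1 - cos(75°)) = 2.4263 × 0.7412
Δλ = 1.7983 pm

Final wavelength:
λ' = 3.3746 + 1.7983 = 5.1730 pm

Final energy:
E' = hc/λ' = 1239.842 / 5.1730 = 239.6769 keV

(Intermediate values are shown rounded; full precision is carried through to the final answer.)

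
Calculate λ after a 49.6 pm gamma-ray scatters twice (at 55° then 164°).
55.3933 pm

Apply Compton shift twice:

First scattering at θ₁ = 55°:
Δλ₁ = λ_C(1 - cos(55°))
Δλ₁ = 2.4263 × 0.4264
Δλ₁ = 1.0346 pm

After first scattering:
λ₁ = 49.6 + 1.0346 = 50.6346 pm

Second scattering at θ₂ = 164°:
Δλ₂ = λ_C(1 - cos(164°))
Δλ₂ = 2.4263 × 1.9613
Δλ₂ = 4.7586 pm

Final wavelength:
λ₂ = 50.6346 + 4.7586 = 55.3933 pm

Total shift: Δλ_total = 1.0346 + 4.7586 = 5.7933 pm

(Intermediate values are shown rounded; full precision is carried through to the final answer.)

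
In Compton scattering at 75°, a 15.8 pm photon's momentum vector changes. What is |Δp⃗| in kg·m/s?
4.8570e-23 kg·m/s

Photon momentum magnitude is p = h/λ.

Initial momentum:
p₀ = h/λ = 6.6261e-34/1.5800e-11 = 4.1937e-23 kg·m/s

After scattering:
λ' = λ + Δλ = 15.8 + 1.7983 = 17.5983 pm
p' = h/λ' = 6.6261e-34/1.7598e-11 = 3.7652e-23 kg·m/s

Momentum is a vector; the scattered photon's direction makes angle θ = 75° with the incident direction. The magnitude of the vector change Δp⃗ = p⃗₀ − p⃗' is found from the law of cosines:
|Δp⃗|² = p₀² + p'² − 2p₀p'cos θ
|Δp⃗|² = (4.1937e-23)² + (3.7652e-23)² − 2·4.1937e-23·3.7652e-23·cos(75°)
|Δp⃗| = 4.8570e-23 kg·m/s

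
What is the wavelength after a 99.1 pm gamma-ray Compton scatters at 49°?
99.9345 pm

Using the Compton scattering formula:
λ' = λ + Δλ = λ + λ_C(1 - cos θ)

Given:
- Initial wavelength λ = 99.1 pm
- Scattering angle θ = 49°
- Compton wavelength λ_C ≈ 2.4263 pm

Calculate the shift:
Δλ = 2.4263 × (1 - cos(49°))
Δλ = 2.4263 × 0.3439
Δλ = 0.8345 pm

Final wavelength:
λ' = 99.1 + 0.8345 = 99.9345 pm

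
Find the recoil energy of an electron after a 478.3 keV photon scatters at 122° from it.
281.6322 keV

By energy conservation: K_e = E_initial - E_final

First find the scattered photon energy:
Initial wavelength: λ = hc/E = 2.5922 pm
Compton shift: Δλ = λ_C(1 - cos(122°)) = 3.7121 pm
Final wavelength: λ' = 2.5922 + 3.7121 = 6.3042 pm
Final photon energy: E' = hc/λ' = 196.6678 keV

Electron kinetic energy:
K_e = E - E' = 478.3000 - 196.6678 = 281.6322 keV

(Intermediate values are shown rounded; full precision is carried through to the final answer.)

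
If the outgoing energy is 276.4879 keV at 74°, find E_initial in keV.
454.7000 keV

Convert final energy to wavelength (hc ≈ 1239.842 keV·pm):
λ' = hc/E' = 1239.842 / 276.4879 = 4.4843 pm

Calculate the Compton shift:
Δλ = λ_C(1 - cos(74°))
Δλ = 2.4263 × (1 - cos(74°))
Δλ = 1.7575 pm

Initial wavelength:
λ = λ' - Δλ = 4.4843 - 1.7575 = 2.7267 pm

Initial energy:
E = hc/λ = 1239.842 / 2.7267 = 454.7000 keV

(Intermediate values are shown rounded; full precision is carried through to the final answer.)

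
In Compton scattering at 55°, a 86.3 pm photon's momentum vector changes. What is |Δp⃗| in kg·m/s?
7.0490e-24 kg·m/s

Photon momentum magnitude is p = h/λ.

Initial momentum:
p₀ = h/λ = 6.6261e-34/8.6300e-11 = 7.6779e-24 kg·m/s

After scattering:
λ' = λ + Δλ = 86.3 + 1.0346 = 87.3346 pm
p' = h/λ' = 6.6261e-34/8.7335e-11 = 7.5870e-24 kg·m/s

Momentum is a vector; the scattered photon's direction makes angle θ = 55° with the incident direction. The magnitude of the vector change Δp⃗ = p⃗₀ − p⃗' is found from the law of cosines:
|Δp⃗|² = p₀² + p'² − 2p₀p'cos θ
|Δp⃗|² = (7.6779e-24)² + (7.5870e-24)² − 2·7.6779e-24·7.5870e-24·cos(55°)
|Δp⃗| = 7.0490e-24 kg·m/s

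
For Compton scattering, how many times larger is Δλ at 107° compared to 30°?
107° produces the larger shift by a factor of 9.646

Calculate both shifts using Δλ = λ_C(1 - cos θ):

For θ₁ = 30°:
Δλ₁ = 2.4263 × (1 - cos(30°))
Δλ₁ = 2.4263 × 0.1340
Δλ₁ = 0.3251 pm

For θ₂ = 107°:
Δλ₂ = 2.4263 × (1 - cos(107°))
Δλ₂ = 2.4263 × 1.2924
Δλ₂ = 3.1357 pm

The 107° angle produces the larger shift.
Ratio: 3.1357/0.3251 = 9.646

(Intermediate values are shown rounded; full precision is carried through to the final answer.)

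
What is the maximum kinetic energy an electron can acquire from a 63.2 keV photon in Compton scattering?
12.5329 keV

Maximum energy transfer occurs at θ = 180° (backscattering).

Initial photon: E₀ = 63.2 keV → λ₀ = 19.6178 pm

Maximum Compton shift (at 180°):
Δλ_max = 2λ_C = 2 × 2.4263 = 4.8526 pm

Final wavelength:
λ' = 19.6178 + 4.8526 = 24.4704 pm

Minimum photon energy (maximum energy to electron):
E'_min = hc/λ' = 50.6671 keV

Maximum electron kinetic energy:
K_max = E₀ - E'_min = 63.2000 - 50.6671 = 12.5329 keV

(Intermediate values are shown rounded; full precision is carried through to the final answer.)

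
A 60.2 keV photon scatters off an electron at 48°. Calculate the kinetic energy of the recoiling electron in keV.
2.2585 keV

By energy conservation: K_e = E_initial - E_final

First find the scattered photon energy:
Initial wavelength: λ = hc/E = 20.5954 pm
Compton shift: Δλ = λ_C(1 - cos(48°)) = 0.8028 pm
Final wavelength: λ' = 20.5954 + 0.8028 = 21.3982 pm
Final photon energy: E' = hc/λ' = 57.9415 keV

Electron kinetic energy:
K_e = E - E' = 60.2000 - 57.9415 = 2.2585 keV

(Intermediate values are shown rounded; full precision is carried through to the final answer.)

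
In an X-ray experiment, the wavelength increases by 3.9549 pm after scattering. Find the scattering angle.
129.05°

From the Compton formula Δλ = λ_C(1 - cos θ), we can solve for θ:

cos θ = 1 - Δλ/λ_C

Given:
- Δλ = 3.9549 pm
- λ_C = h/(m_e·c) ≈ 2.42631024 pm

cos θ = 1 - 3.9549/2.42631024
cos θ = 1 - 1.630006
cos θ = -0.630006

θ = arccos(-0.630006)
θ = 129.05°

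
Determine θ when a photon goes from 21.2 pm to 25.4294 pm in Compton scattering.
138.00°

First find the wavelength shift:
Δλ = λ' - λ = 25.4294 - 21.2 = 4.2294 pm

Using Δλ = λ_C(1 - cos θ), with λ_C = h/(m_e·c) ≈ 2.42631024 pm:
cos θ = 1 - Δλ/λ_C
cos θ = 1 - 4.2294/2.42631024
cos θ = -0.743141

θ = arccos(-0.743141)
θ = 138.00°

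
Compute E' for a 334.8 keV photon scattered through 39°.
292.1438 keV

First convert energy to wavelength:
λ = hc/E, with hc ≈ 1239.842 keV·pm (i.e. 1239.842 eV·nm)

For E = 334.8 keV = 334800 eV:
λ = 1239.842 keV·pm / 334.8 keV
λ = 3.7032 pm

Calculate the Compton shift:
Δλ = λ_C(1 - cos(39°)) = 2.4263 × 0.2229
Δλ = 0.5407 pm

Final wavelength:
λ' = 3.7032 + 0.5407 = 4.2439 pm

Final energy:
E' = hc/λ' = 1239.842 / 4.2439 = 292.1438 keV

(Intermediate values are shown rounded; full precision is carried through to the final answer.)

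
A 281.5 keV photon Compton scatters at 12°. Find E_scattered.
278.1516 keV

First convert energy to wavelength:
λ = hc/E, with hc ≈ 1239.842 keV·pm (i.e. 1239.842 eV·nm)

For E = 281.5 keV = 281500 eV:
λ = 1239.842 keV·pm / 281.5 keV
λ = 4.4044 pm

Calculate the Compton shift:
Δλ = λ_C(1 - cos(12°)) = 2.4263 × 0.0219
Δλ = 0.0530 pm

Final wavelength:
λ' = 4.4044 + 0.0530 = 4.4574 pm

Final energy:
E' = hc/λ' = 1239.842 / 4.4574 = 278.1516 keV

(Intermediate values are shown rounded; full precision is carried through to the final answer.)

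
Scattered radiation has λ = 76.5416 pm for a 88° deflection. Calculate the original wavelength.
74.2000 pm

From λ' = λ + Δλ, we have λ = λ' - Δλ

First calculate the Compton shift:
Δλ = λ_C(1 - cos θ)
Δλ = 2.4263 × (1 - cos(88°))
Δλ = 2.4263 × 0.9651
Δλ = 2.3416 pm

Initial wavelength:
λ = λ' - Δλ
λ = 76.5416 - 2.3416
λ = 74.2000 pm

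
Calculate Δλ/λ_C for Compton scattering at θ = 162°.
1.9511 λ_C

The Compton shift formula is:
Δλ = λ_C(1 - cos θ)

Dividing both sides by λ_C:
Δλ/λ_C = 1 - cos θ

For θ = 162°:
Δλ/λ_C = 1 - cos(162°)
Δλ/λ_C = 1 - -0.9511
Δλ/λ_C = 1.9511

This means the shift is 1.9511 × λ_C = 4.7339 pm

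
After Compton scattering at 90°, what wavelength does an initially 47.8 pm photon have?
50.2263 pm

Using the Compton formula: λ' = λ + λ_C(1 − cos θ)

For θ = 90°, cos θ = 0 (exact) = 0.0000, so:
1 − cos 90° = 1 − (0) = 1.0000

Δλ = λ_C × 1.0000 = 2.4263 × 1.0000 = 2.4263 pm

λ' = 47.8 + 2.4263 = 50.2263 pm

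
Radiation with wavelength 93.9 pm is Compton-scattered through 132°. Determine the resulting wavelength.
97.9498 pm

Using the Compton scattering formula:
λ' = λ + Δλ = λ + λ_C(1 - cos θ)

Given:
- Initial wavelength λ = 93.9 pm
- Scattering angle θ = 132°
- Compton wavelength λ_C ≈ 2.4263 pm

Calculate the shift:
Δλ = 2.4263 × (1 - cos(132°))
Δλ = 2.4263 × 1.6691
Δλ = 4.0498 pm

Final wavelength:
λ' = 93.9 + 4.0498 = 97.9498 pm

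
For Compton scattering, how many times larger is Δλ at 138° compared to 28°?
138° produces the larger shift by a factor of 14.892

Calculate both shifts using Δλ = λ_C(1 - cos θ):

For θ₁ = 28°:
Δλ₁ = 2.4263 × (1 - cos(28°))
Δλ₁ = 2.4263 × 0.1171
Δλ₁ = 0.2840 pm

For θ₂ = 138°:
Δλ₂ = 2.4263 × (1 - cos(138°))
Δλ₂ = 2.4263 × 1.7431
Δλ₂ = 4.2294 pm

The 138° angle produces the larger shift.
Ratio: 4.2294/0.2840 = 14.892

(Intermediate values are shown rounded; full precision is carried through to the final answer.)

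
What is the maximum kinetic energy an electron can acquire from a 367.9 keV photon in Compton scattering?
217.1167 keV

Maximum energy transfer occurs at θ = 180° (backscattering).

Initial photon: E₀ = 367.9 keV → λ₀ = 3.3701 pm

Maximum Compton shift (at 180°):
Δλ_max = 2λ_C = 2 × 2.4263 = 4.8526 pm

Final wavelength:
λ' = 3.3701 + 4.8526 = 8.2227 pm

Minimum photon energy (maximum energy to electron):
E'_min = hc/λ' = 150.7833 keV

Maximum electron kinetic energy:
K_max = E₀ - E'_min = 367.9000 - 150.7833 = 217.1167 keV

(Intermediate values are shown rounded; full precision is carried through to the final answer.)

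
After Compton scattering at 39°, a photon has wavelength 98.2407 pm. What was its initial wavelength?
97.7000 pm

From λ' = λ + Δλ, we have λ = λ' - Δλ

First calculate the Compton shift:
Δλ = λ_C(1 - cos θ)
Δλ = 2.4263 × (1 - cos(39°))
Δλ = 2.4263 × 0.2229
Δλ = 0.5407 pm

Initial wavelength:
λ = λ' - Δλ
λ = 98.2407 - 0.5407
λ = 97.7000 pm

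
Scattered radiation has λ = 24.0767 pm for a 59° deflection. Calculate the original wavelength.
22.9000 pm

From λ' = λ + Δλ, we have λ = λ' - Δλ

First calculate the Compton shift:
Δλ = λ_C(1 - cos θ)
Δλ = 2.4263 × (1 - cos(59°))
Δλ = 2.4263 × 0.4850
Δλ = 1.1767 pm

Initial wavelength:
λ = λ' - Δλ
λ = 24.0767 - 1.1767
λ = 22.9000 pm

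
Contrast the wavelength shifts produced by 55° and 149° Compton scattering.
149° produces the larger shift by a factor of 4.355

Calculate both shifts using Δλ = λ_C(1 - cos θ):

For θ₁ = 55°:
Δλ₁ = 2.4263 × (1 - cos(55°))
Δλ₁ = 2.4263 × 0.4264
Δλ₁ = 1.0346 pm

For θ₂ = 149°:
Δλ₂ = 2.4263 × (1 - cos(149°))
Δλ₂ = 2.4263 × 1.8572
Δλ₂ = 4.5061 pm

The 149° angle produces the larger shift.
Ratio: 4.5061/1.0346 = 4.355

(Intermediate values are shown rounded; full precision is carried through to the final answer.)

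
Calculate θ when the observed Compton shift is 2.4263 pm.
90.00°

From the Compton formula Δλ = λ_C(1 - cos θ), we can solve for θ:

cos θ = 1 - Δλ/λ_C

Given:
- Δλ = 2.4263 pm
- λ_C = h/(m_e·c) ≈ 2.42631024 pm

cos θ = 1 - 2.4263/2.42631024
cos θ = 1 - 0.999996
cos θ = 0.000004

θ = arccos(0.000004)
θ = 90.00°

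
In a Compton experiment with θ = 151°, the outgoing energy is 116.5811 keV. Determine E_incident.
203.7000 keV

Convert final energy to wavelength (hc ≈ 1239.842 keV·pm):
λ' = hc/E' = 1239.842 / 116.5811 = 10.6350 pm

Calculate the Compton shift:
Δλ = λ_C(1 - cos(151°))
Δλ = 2.4263 × (1 - cos(151°))
Δλ = 4.5484 pm

Initial wavelength:
λ = λ' - Δλ = 10.6350 - 4.5484 = 6.0866 pm

Initial energy:
E = hc/λ = 1239.842 / 6.0866 = 203.7000 keV

(Intermediate values are shown rounded; full precision is carried through to the final answer.)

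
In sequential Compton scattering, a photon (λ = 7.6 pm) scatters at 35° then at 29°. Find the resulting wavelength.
8.3430 pm

Apply Compton shift twice:

First scattering at θ₁ = 35°:
Δλ₁ = λ_C(1 - cos(35°))
Δλ₁ = 2.4263 × 0.1808
Δλ₁ = 0.4388 pm

After first scattering:
λ₁ = 7.6 + 0.4388 = 8.0388 pm

Second scattering at θ₂ = 29°:
Δλ₂ = λ_C(1 - cos(29°))
Δλ₂ = 2.4263 × 0.1254
Δλ₂ = 0.3042 pm

Final wavelength:
λ₂ = 8.0388 + 0.3042 = 8.3430 pm

Total shift: Δλ_total = 0.4388 + 0.3042 = 0.7430 pm

(Intermediate values are shown rounded; full precision is carried through to the final answer.)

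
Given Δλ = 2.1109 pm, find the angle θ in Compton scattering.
82.53°

From the Compton formula Δλ = λ_C(1 - cos θ), we can solve for θ:

cos θ = 1 - Δλ/λ_C

Given:
- Δλ = 2.1109 pm
- λ_C = h/(m_e·c) ≈ 2.42631024 pm

cos θ = 1 - 2.1109/2.42631024
cos θ = 1 - 0.870004
cos θ = 0.129996

θ = arccos(0.129996)
θ = 82.53°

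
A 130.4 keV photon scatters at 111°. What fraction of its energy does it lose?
0.2574 (or 25.74%)

Calculate initial and final photon energies:

Initial: E₀ = 130.4 keV → λ₀ = 9.5080 pm
Compton shift: Δλ = 3.2958 pm
Final wavelength: λ' = 12.8038 pm
Final energy: E' = 96.8338 keV

Fractional energy loss:
(E₀ - E')/E₀ = (130.4000 - 96.8338)/130.4000
= 33.5662/130.4000
= 0.2574
= 25.74%

(Intermediate values are shown rounded; full precision is carried through to the final answer.)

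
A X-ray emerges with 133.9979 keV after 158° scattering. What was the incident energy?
270.9000 keV

Convert final energy to wavelength (hc ≈ 1239.842 keV·pm):
λ' = hc/E' = 1239.842 / 133.9979 = 9.2527 pm

Calculate the Compton shift:
Δλ = λ_C(1 - cos(158°))
Δλ = 2.4263 × (1 - cos(158°))
Δλ = 4.6759 pm

Initial wavelength:
λ = λ' - Δλ = 9.2527 - 4.6759 = 4.5768 pm

Initial energy:
E = hc/λ = 1239.842 / 4.5768 = 270.9000 keV

(Intermediate values are shown rounded; full precision is carried through to the final answer.)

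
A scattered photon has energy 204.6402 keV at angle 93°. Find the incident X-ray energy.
353.6999 keV

Convert final energy to wavelength (hc ≈ 1239.842 keV·pm):
λ' = hc/E' = 1239.842 / 204.6402 = 6.0586 pm

Calculate the Compton shift:
Δλ = λ_C(1 - cos(93°))
Δλ = 2.4263 × (1 - cos(93°))
Δλ = 2.5533 pm

Initial wavelength:
λ = λ' - Δλ = 6.0586 - 2.5533 = 3.5053 pm

Initial energy:
E = hc/λ = 1239.842 / 3.5053 = 353.6999 keV

(Intermediate values are shown rounded; full precision is carried through to the final answer.)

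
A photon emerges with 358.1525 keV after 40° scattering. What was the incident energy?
428.4000 keV

Convert final energy to wavelength (hc ≈ 1239.842 keV·pm):
λ' = hc/E' = 1239.842 / 358.1525 = 3.4618 pm

Calculate the Compton shift:
Δλ = λ_C(1 - cos(40°))
Δλ = 2.4263 × (1 - cos(40°))
Δλ = 0.5676 pm

Initial wavelength:
λ = λ' - Δλ = 3.4618 - 0.5676 = 2.8941 pm

Initial energy:
E = hc/λ = 1239.842 / 2.8941 = 428.4000 keV

(Intermediate values are shown rounded; full precision is carried through to the final answer.)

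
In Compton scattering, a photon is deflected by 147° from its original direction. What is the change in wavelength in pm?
4.4612 pm

Using the Compton scattering formula:
Δλ = λ_C(1 - cos θ)

where λ_C = h/(m_e·c) ≈ 2.4263 pm is the Compton wavelength of an electron.

For θ = 147°:
cos(147°) = -0.8387
1 - cos(147°) = 1.8387

Δλ = 2.4263 × 1.8387
Δλ = 4.4612 pm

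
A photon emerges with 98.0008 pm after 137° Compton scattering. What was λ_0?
93.8000 pm

From λ' = λ + Δλ, we have λ = λ' - Δλ

First calculate the Compton shift:
Δλ = λ_C(1 - cos θ)
Δλ = 2.4263 × (1 - cos(137°))
Δλ = 2.4263 × 1.7314
Δλ = 4.2008 pm

Initial wavelength:
λ = λ' - Δλ
λ = 98.0008 - 4.2008
λ = 93.8000 pm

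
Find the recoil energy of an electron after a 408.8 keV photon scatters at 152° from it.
245.6950 keV

By energy conservation: K_e = E_initial - E_final

First find the scattered photon energy:
Initial wavelength: λ = hc/E = 3.0329 pm
Compton shift: Δλ = λ_C(1 - cos(152°)) = 4.5686 pm
Final wavelength: λ' = 3.0329 + 4.5686 = 7.6015 pm
Final photon energy: E' = hc/λ' = 163.1050 keV

Electron kinetic energy:
K_e = E - E' = 408.8000 - 163.1050 = 245.6950 keV

(Intermediate values are shown rounded; full precision is carried through to the final answer.)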